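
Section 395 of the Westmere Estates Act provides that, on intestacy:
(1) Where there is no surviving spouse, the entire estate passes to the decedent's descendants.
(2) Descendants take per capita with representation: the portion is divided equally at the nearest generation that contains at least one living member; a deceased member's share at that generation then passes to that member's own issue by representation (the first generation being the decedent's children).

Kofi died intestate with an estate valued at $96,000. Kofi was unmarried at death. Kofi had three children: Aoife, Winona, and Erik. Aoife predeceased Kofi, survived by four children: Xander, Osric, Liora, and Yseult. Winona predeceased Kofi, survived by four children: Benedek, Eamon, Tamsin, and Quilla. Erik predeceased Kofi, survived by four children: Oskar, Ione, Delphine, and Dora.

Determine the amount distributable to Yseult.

Yseult receives $8,000.

The entire $96,000 passes to the descendants.
No child survives, so the initial division is made at the grandchildren's generation.
That amount ($96,000) is divided into 12 shares of $8,000: Xander, Osric, Liora, Yseult, Benedek, Eamon, Tamsin, Quilla, Oskar, Ione, Delphine, and Dora each take $8,000.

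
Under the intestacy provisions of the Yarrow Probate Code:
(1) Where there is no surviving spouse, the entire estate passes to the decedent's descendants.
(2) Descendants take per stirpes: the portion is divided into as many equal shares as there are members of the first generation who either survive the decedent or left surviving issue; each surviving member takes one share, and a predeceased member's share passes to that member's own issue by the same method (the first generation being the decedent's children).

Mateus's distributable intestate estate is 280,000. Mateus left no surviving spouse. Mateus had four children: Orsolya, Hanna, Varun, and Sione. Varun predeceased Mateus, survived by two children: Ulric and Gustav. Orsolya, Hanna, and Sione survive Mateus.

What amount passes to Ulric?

The entire 280,000 passes to the descendants.
That amount (280,000) is divided into 4 shares of 70,000: Orsolya, Hanna, and Sione each take 70,000; Varun's 70,000 share passes to Varun's issue.
Varun's share (70,000) is divided into 2 shares of 35,000: Ulric and Gustav each take 35,000.

Ulric receives 35,000.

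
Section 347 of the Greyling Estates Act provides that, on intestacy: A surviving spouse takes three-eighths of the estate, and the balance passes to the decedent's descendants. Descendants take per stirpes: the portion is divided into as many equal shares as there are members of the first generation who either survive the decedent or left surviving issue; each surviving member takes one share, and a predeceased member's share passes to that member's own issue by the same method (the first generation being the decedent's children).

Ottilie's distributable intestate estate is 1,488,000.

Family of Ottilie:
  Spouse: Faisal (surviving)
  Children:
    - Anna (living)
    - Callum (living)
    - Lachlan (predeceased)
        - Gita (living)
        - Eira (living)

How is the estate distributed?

Faisal takes three-eighths of 1,488,000 = 558,000. The remaining 930,000 passes to the descendants.
The descendants' portion (930,000) is divided into 3 shares of 310,000: Anna and Callum each take 310,000; Lachlan's 310,000 share passes to Lachlan's issue.
Lachlan's share (310,000) is divided into 2 shares of 155,000: Gita and Eira each take 155,000.

Faisal: 558,000; Anna: 310,000; Callum: 310,000; Gita: 155,000; Eira: 155,000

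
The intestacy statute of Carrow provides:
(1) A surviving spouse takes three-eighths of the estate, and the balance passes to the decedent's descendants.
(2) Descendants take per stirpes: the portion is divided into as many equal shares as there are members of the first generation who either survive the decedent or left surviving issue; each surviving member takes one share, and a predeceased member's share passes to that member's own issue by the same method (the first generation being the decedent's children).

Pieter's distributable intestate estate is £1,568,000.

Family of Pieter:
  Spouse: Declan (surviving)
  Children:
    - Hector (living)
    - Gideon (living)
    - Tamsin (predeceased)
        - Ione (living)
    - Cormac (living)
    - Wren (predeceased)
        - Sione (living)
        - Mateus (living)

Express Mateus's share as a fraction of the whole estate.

Declan takes three-eighths of £1,568,000 = £588,000. The remaining £980,000 passes to the descendants.
The descendants' portion (£980,000) is divided into 5 shares of £196,000: Hector, Gideon, and Cormac each take £196,000; Tamsin's £196,000 share passes to Tamsin's issue; Wren's £196,000 share passes to Wren's issue.
Tamsin's share (£196,000) passes entirely to Ione.
Wren's share (£196,000) is divided into 2 shares of £98,000: Sione and Mateus each take £98,000.

Mateus receives 1/16 of the estate.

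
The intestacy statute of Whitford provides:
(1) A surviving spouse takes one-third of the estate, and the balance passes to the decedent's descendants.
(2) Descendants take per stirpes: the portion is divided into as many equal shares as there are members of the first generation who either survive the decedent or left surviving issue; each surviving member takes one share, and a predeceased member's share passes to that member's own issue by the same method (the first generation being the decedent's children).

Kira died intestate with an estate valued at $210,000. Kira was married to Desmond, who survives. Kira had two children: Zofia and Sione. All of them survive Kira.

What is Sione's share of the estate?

Sione receives $70,000.

Desmond takes one-third of $210,000 = $70,000. The remaining $140,000 passes to the descendants.
The descendants' portion ($140,000) is divided into 2 shares of $70,000: Zofia and Sione each take $70,000.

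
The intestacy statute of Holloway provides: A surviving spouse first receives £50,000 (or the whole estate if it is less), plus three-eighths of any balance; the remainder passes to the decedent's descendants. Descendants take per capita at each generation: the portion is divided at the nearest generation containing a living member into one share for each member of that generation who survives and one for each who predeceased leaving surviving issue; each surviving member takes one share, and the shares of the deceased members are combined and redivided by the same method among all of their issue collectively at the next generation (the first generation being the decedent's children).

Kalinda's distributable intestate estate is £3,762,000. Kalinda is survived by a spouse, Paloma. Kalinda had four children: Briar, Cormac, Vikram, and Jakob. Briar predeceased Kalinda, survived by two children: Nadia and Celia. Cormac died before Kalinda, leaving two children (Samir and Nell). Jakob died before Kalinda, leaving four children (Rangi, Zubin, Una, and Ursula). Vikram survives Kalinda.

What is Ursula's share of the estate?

Ursula receives £217,500.

Paloma first takes £50,000, leaving a balance of £3,712,000. Paloma then takes three-eighths of the balance (£1,392,000), for a total of £1,442,000. The remaining £2,320,000 passes to the descendants.
The descendants' portion (£2,320,000) is divided at the children's generation into 4 shares of £580,000. Vikram takes £580,000. The 3 shares of the deceased (Briar, Cormac, and Jakob) are combined into a pool of £1,740,000.
That pool (£1,740,000) is divided at the grandchildren's generation equally among Nadia, Celia, Samir, Nell, Rangi, Zubin, Una, and Ursula: £217,500 each.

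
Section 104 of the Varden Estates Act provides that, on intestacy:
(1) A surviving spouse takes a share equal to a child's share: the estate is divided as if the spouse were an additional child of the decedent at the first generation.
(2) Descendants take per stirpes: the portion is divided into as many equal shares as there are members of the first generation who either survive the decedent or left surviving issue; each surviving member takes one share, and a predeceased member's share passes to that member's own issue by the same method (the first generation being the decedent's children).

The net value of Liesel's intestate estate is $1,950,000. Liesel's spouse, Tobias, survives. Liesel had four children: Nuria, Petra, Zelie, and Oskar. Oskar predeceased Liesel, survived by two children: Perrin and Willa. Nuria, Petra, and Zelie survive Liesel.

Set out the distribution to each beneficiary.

The spouse counts as an additional share at the children's level, so there are 5 primary shares of $390,000. Tobias takes one such share ($390,000).
The children's combined portion ($1,560,000) is divided into 4 shares of $390,000: Nuria, Petra, and Zelie each take $390,000; Oskar's $390,000 share passes to Oskar's issue.
Oskar's share ($390,000) is divided into 2 shares of $195,000: Perrin and Willa each take $195,000.

Tobias: $390,000; Nuria: $390,000; Petra: $390,000; Zelie: $390,000; Perrin: $195,000; Willa: $195,000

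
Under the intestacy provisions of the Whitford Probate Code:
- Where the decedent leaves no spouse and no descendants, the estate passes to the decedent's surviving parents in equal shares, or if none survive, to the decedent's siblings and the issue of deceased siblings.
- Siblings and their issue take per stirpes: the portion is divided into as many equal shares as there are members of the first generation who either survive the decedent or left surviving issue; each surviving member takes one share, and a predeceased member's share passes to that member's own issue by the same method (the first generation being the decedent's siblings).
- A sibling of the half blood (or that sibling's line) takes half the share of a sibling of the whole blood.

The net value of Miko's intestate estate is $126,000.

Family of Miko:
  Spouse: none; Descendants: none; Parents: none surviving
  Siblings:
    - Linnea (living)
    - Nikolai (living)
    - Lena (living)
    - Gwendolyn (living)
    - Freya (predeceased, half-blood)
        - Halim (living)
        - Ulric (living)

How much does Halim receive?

Halim receives $7,000.

The entire $126,000 passes to the siblings and their issue.
Counting each half-blood sibling's line as half a unit, there are 9/2 units in $126,000, so one unit is $28,000. Whole-blood lines (Linnea, Nikolai, Lena, and Gwendolyn) take $28,000 each; half-blood lines (Freya) take $14,000 each.
Freya's share ($14,000) is divided into 2 shares of $7,000: Halim and Ulric each take $7,000.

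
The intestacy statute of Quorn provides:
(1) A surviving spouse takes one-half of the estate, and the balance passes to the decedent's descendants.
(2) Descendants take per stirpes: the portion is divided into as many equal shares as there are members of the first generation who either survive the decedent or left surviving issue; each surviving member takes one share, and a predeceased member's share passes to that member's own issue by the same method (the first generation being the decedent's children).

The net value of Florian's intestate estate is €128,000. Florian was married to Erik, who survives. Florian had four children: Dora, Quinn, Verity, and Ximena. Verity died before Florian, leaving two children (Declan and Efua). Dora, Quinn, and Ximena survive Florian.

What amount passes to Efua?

Efua receives €8,000.

Erik takes one-half of €128,000 = €64,000. The remaining €64,000 passes to the descendants.
The descendants' portion (€64,000) is divided into 4 shares of €16,000: Dora, Quinn, and Ximena each take €16,000; Verity's €16,000 share passes to Verity's issue.
Verity's share (€16,000) is divided into 2 shares of €8,000: Declan and Efua each take €8,000.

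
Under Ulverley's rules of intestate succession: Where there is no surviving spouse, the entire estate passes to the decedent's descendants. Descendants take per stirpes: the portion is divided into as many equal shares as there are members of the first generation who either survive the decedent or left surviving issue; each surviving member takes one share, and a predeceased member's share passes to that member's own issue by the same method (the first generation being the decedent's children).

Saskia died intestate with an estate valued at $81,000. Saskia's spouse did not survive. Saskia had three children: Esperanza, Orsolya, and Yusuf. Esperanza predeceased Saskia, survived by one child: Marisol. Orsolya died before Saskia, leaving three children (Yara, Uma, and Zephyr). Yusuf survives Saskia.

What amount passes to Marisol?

The entire $81,000 passes to the descendants.
That amount ($81,000) is divided into 3 shares of $27,000: Yusuf takes $27,000; Esperanza's $27,000 share passes to Esperanza's issue; Orsolya's $27,000 share passes to Orsolya's issue.
Esperanza's share ($27,000) passes entirely to Marisol.
Orsolya's share ($27,000) is divided into 3 shares of $9,000: Yara, Uma, and Zephyr each take $9,000.

Marisol receives $27,000.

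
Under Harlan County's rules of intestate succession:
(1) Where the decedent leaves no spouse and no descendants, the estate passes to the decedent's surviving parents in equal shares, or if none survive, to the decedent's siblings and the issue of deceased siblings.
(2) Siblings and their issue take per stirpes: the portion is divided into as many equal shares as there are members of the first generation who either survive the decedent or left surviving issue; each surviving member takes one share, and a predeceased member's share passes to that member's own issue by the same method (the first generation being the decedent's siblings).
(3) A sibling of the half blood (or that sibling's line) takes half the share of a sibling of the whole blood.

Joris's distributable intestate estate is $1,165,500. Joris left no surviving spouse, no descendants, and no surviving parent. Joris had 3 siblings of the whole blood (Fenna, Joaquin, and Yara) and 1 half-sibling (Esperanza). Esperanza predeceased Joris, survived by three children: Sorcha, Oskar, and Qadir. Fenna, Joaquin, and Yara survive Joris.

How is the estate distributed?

The entire $1,165,500 passes to the siblings and their issue.
Counting each half-blood sibling's line as half a unit, there are 7/2 units in $1,165,500, so one unit is $333,000. Whole-blood lines (Fenna, Joaquin, and Yara) take $333,000 each; half-blood lines (Esperanza) take $166,500 each.
Esperanza's share ($166,500) is divided into 3 shares of $55,500: Sorcha, Oskar, and Qadir each take $55,500.

Fenna: $333,000; Sorcha: $55,500; Oskar: $55,500; Qadir: $55,500; Joaquin: $333,000; Yara: $333,000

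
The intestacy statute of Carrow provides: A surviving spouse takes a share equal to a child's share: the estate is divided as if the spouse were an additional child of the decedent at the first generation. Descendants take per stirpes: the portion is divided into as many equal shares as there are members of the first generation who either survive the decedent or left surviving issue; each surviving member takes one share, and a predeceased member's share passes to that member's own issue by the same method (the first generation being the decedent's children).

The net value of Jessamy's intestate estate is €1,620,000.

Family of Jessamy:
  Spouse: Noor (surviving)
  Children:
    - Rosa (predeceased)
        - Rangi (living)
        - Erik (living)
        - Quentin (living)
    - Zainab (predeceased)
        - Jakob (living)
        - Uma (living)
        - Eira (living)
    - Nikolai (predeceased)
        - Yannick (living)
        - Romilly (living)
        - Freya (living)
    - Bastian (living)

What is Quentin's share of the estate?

Quentin receives €108,000.

The spouse counts as an additional share at the children's level, so there are 5 primary shares of €324,000. Noor takes one such share (€324,000).
The children's combined portion (€1,296,000) is divided into 4 shares of €324,000: Bastian takes €324,000; Rosa's €324,000 share passes to Rosa's issue; Zainab's €324,000 share passes to Zainab's issue; Nikolai's €324,000 share passes to Nikolai's issue.
Rosa's share (€324,000) is divided into 3 shares of €108,000: Rangi, Erik, and Quentin each take €108,000.
Zainab's share (€324,000) is divided into 3 shares of €108,000: Jakob, Uma, and Eira each take €108,000.
Nikolai's share (€324,000) is divided into 3 shares of €108,000: Yannick, Romilly, and Freya each take €108,000.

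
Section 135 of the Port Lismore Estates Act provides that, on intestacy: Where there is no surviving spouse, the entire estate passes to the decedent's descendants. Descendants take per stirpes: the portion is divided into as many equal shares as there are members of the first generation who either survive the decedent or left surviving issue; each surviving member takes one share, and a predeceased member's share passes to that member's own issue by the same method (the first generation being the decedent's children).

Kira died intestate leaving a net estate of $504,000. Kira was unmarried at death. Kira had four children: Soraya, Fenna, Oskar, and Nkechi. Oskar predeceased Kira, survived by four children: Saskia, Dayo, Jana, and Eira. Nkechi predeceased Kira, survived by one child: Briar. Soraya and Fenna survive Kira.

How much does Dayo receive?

Dayo receives $31,500.

The entire $504,000 passes to the descendants.
That amount ($504,000) is divided into 4 shares of $126,000: Soraya and Fenna each take $126,000; Oskar's $126,000 share passes to Oskar's issue; Nkechi's $126,000 share passes to Nkechi's issue.
Oskar's share ($126,000) is divided into 4 shares of $31,500: Saskia, Dayo, Jana, and Eira each take $31,500.
Nkechi's share ($126,000) passes entirely to Briar.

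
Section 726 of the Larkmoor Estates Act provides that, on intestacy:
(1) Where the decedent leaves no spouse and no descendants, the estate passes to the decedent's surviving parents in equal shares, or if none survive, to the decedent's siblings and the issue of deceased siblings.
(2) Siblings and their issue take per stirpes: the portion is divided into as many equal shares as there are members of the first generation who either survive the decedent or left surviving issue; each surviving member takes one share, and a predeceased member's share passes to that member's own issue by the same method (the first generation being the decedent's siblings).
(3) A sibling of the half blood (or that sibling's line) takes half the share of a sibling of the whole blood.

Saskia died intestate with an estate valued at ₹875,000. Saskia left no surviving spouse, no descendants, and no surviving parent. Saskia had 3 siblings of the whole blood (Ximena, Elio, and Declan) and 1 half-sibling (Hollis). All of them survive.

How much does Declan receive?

Declan receives ₹250,000.

The entire ₹875,000 passes to the siblings and their issue.
Counting each half-blood sibling's line as half a unit, there are 7/2 units in ₹875,000, so one unit is ₹250,000. Whole-blood lines (Ximena, Elio, and Declan) take ₹250,000 each; half-blood lines (Hollis) take ₹125,000 each.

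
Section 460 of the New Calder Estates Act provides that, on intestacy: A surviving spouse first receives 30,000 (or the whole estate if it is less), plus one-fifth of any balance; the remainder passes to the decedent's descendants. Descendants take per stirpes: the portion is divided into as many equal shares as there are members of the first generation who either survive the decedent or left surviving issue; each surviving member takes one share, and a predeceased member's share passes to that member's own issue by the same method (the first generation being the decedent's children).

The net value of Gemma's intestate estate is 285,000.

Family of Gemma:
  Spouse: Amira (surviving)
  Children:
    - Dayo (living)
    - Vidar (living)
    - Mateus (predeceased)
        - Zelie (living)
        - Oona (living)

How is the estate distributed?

Amira first takes 30,000, leaving a balance of 255,000. Amira then takes one-fifth of the balance (51,000), for a total of 81,000. The remaining 204,000 passes to the descendants.
The descendants' portion (204,000) is divided into 3 shares of 68,000: Dayo and Vidar each take 68,000; Mateus's 68,000 share passes to Mateus's issue.
Mateus's share (68,000) is divided into 2 shares of 34,000: Zelie and Oona each take 34,000.

Amira: 81,000; Dayo: 68,000; Vidar: 68,000; Zelie: 34,000; Oona: 34,000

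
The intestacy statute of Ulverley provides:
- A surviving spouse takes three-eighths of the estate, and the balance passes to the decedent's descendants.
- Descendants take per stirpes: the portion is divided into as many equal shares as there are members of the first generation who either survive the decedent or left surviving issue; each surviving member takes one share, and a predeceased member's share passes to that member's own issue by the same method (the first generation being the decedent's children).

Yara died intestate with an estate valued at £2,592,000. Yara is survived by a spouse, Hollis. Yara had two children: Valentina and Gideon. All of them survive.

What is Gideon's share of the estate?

Hollis takes three-eighths of £2,592,000 = £972,000. The remaining £1,620,000 passes to the descendants.
The descendants' portion (£1,620,000) is divided into 2 shares of £810,000: Valentina and Gideon each take £810,000.

Gideon receives £810,000.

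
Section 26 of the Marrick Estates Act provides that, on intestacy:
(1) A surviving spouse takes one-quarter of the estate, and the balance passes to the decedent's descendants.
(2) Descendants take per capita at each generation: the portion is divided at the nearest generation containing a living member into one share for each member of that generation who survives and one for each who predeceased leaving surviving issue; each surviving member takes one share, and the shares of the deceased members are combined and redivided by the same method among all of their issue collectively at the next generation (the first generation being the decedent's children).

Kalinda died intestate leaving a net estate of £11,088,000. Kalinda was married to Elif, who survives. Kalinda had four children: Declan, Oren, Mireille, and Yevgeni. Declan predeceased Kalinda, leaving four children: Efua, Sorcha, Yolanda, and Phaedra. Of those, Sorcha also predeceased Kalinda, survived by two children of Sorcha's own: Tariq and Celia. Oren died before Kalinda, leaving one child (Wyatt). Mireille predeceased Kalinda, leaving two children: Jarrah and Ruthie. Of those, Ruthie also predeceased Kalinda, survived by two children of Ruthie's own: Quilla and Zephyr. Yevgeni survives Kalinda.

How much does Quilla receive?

Quilla receives £445,500.

Elif takes one-quarter of £11,088,000 = £2,772,000. The remaining £8,316,000 passes to the descendants.
The descendants' portion (£8,316,000) is divided at the children's generation into 4 shares of £2,079,000. Yevgeni takes £2,079,000. The 3 shares of the deceased (Declan, Oren, and Mireille) are combined into a pool of £6,237,000.
That pool (£6,237,000) is divided at the grandchildren's generation into 7 shares of £891,000. Efua, Yolanda, Phaedra, Wyatt, and Jarrah each take £891,000. The 2 shares of the deceased (Sorcha and Ruthie) are combined into a pool of £1,782,000.
That pool (£1,782,000) is divided at the great-grandchildren's generation equally among Tariq, Celia, Quilla, and Zephyr: £445,500 each.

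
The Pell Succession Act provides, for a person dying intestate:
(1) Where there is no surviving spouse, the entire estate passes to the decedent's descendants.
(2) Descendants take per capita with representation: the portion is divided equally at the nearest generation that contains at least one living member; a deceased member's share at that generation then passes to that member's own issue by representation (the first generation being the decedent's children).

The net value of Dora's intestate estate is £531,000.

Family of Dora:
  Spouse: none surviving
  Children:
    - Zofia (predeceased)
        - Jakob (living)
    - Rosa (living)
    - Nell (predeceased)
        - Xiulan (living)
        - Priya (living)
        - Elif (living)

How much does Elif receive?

Elif receives £59,000.

The entire £531,000 passes to the descendants.
That amount (£531,000) is divided into 3 shares of £177,000: Rosa takes £177,000; Zofia's £177,000 share passes to Zofia's issue; Nell's £177,000 share passes to Nell's issue.
Zofia's share (£177,000) passes entirely to Jakob.
Nell's share (£177,000) is divided into 3 shares of £59,000: Xiulan, Priya, and Elif each take £59,000.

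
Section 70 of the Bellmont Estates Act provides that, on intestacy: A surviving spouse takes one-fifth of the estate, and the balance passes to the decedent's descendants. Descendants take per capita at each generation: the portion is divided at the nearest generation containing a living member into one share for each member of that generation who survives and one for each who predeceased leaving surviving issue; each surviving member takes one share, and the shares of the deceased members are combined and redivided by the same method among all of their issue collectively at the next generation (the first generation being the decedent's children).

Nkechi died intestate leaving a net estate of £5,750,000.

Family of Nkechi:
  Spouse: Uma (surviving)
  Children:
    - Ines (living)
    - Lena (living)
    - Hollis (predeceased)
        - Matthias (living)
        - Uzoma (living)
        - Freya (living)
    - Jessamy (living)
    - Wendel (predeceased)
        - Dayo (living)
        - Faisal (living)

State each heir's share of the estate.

Uma takes one-fifth of £5,750,000 = £1,150,000. The remaining £4,600,000 passes to the descendants.
The descendants' portion (£4,600,000) is divided at the children's generation into 5 shares of £920,000. Ines, Lena, and Jessamy each take £920,000. The 2 shares of the deceased (Hollis and Wendel) are combined into a pool of £1,840,000.
That pool (£1,840,000) is divided at the grandchildren's generation equally among Matthias, Uzoma, Freya, Dayo, and Faisal: £368,000 each.

Uma: £1,150,000; Ines: £920,000; Lena: £920,000; Matthias: £368,000; Uzoma: £368,000; Freya: £368,000; Jessamy: £920,000; Dayo: £368,000; Faisal: £368,000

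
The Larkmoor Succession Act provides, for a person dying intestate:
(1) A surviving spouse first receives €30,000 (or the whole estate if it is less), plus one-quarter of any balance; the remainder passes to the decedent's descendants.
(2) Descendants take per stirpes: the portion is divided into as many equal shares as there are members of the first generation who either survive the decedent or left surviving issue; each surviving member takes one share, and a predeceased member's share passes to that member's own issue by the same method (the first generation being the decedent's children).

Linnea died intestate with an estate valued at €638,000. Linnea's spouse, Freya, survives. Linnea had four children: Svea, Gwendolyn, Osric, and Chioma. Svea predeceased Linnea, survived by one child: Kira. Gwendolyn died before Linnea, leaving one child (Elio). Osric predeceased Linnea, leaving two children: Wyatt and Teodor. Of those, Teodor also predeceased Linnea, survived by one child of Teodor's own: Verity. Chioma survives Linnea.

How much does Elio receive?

Freya first takes €30,000, leaving a balance of €608,000. Freya then takes one-quarter of the balance (€152,000), for a total of €182,000. The remaining €456,000 passes to the descendants.
The descendants' portion (€456,000) is divided into 4 shares of €114,000: Chioma takes €114,000; Svea's €114,000 share passes to Svea's issue; Gwendolyn's €114,000 share passes to Gwendolyn's issue; Osric's €114,000 share passes to Osric's issue.
Svea's share (€114,000) passes entirely to Kira.
Gwendolyn's share (€114,000) passes entirely to Elio.
Osric's share (€114,000) is divided into 2 shares of €57,000: Wyatt takes €57,000; Teodor's €57,000 share passes to Teodor's issue.
Teodor's share (€57,000) passes entirely to Verity.

Elio receives €114,000.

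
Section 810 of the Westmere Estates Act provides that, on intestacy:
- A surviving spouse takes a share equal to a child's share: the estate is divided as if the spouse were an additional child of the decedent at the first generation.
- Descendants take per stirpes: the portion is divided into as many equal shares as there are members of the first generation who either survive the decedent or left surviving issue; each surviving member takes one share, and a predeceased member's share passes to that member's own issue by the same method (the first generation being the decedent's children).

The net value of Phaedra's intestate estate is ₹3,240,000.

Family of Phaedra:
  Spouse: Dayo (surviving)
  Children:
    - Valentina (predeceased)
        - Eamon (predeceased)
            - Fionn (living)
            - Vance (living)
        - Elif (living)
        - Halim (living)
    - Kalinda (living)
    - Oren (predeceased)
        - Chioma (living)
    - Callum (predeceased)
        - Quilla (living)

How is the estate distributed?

Dayo: ₹648,000; Fionn: ₹108,000; Vance: ₹108,000; Elif: ₹216,000; Halim: ₹216,000; Kalinda: ₹648,000; Chioma: ₹648,000; Quilla: ₹648,000

The spouse counts as an additional share at the children's level, so there are 5 primary shares of ₹648,000. Dayo takes one such share (₹648,000).
The children's combined portion (₹2,592,000) is divided into 4 shares of ₹648,000: Kalinda takes ₹648,000; Valentina's ₹648,000 share passes to Valentina's issue; Oren's ₹648,000 share passes to Oren's issue; Callum's ₹648,000 share passes to Callum's issue.
Valentina's share (₹648,000) is divided into 3 shares of ₹216,000: Elif and Halim each take ₹216,000; Eamon's ₹216,000 share passes to Eamon's issue.
Eamon's share (₹216,000) is divided into 2 shares of ₹108,000: Fionn and Vance each take ₹108,000.
Oren's share (₹648,000) passes entirely to Chioma.
Callum's share (₹648,000) passes entirely to Quilla.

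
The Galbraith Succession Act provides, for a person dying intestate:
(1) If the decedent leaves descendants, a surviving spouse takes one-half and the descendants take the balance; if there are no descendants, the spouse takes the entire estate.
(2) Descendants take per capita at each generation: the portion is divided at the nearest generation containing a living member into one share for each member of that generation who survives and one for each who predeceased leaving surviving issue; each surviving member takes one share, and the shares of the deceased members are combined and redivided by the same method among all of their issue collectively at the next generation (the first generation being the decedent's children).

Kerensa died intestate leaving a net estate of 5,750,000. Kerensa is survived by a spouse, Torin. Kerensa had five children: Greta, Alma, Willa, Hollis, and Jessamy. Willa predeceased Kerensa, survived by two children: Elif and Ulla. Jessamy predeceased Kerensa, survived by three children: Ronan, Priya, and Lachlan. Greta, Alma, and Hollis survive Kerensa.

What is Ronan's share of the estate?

Torin takes one-half of 5,750,000 = 2,875,000. The remaining 2,875,000 passes to the descendants.
The descendants' portion (2,875,000) is divided at the children's generation into 5 shares of 575,000. Greta, Alma, and Hollis each take 575,000. The 2 shares of the deceased (Willa and Jessamy) are combined into a pool of 1,150,000.
That pool (1,150,000) is divided at the grandchildren's generation equally among Elif, Ulla, Ronan, Priya, and Lachlan: 230,000 each.

Ronan receives 230,000.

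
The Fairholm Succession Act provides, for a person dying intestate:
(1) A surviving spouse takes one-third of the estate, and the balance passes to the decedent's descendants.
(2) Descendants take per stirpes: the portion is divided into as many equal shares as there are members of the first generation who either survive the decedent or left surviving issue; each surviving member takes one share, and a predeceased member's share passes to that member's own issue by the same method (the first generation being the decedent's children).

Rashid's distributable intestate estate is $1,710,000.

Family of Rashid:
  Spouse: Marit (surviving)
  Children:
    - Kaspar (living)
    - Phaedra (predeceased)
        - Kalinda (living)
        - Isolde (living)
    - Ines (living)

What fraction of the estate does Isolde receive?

Isolde receives 1/9 of the estate.

Marit takes one-third of $1,710,000 = $570,000. The remaining $1,140,000 passes to the descendants.
The descendants' portion ($1,140,000) is divided into 3 shares of $380,000: Kaspar and Ines each take $380,000; Phaedra's $380,000 share passes to Phaedra's issue.
Phaedra's share ($380,000) is divided into 2 shares of $190,000: Kalinda and Isolde each take $190,000.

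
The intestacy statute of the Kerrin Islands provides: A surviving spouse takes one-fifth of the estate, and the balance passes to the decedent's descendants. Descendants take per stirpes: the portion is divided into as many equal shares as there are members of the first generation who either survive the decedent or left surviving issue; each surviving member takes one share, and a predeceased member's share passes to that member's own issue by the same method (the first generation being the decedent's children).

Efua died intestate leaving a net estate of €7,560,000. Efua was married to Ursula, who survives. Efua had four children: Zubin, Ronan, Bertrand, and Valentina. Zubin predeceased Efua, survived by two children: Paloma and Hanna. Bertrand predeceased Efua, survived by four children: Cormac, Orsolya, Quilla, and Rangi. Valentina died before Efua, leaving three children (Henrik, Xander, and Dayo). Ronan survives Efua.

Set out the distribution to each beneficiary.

Ursula takes one-fifth of €7,560,000 = €1,512,000. The remaining €6,048,000 passes to the descendants.
The descendants' portion (€6,048,000) is divided into 4 shares of €1,512,000: Ronan takes €1,512,000; Zubin's €1,512,000 share passes to Zubin's issue; Bertrand's €1,512,000 share passes to Bertrand's issue; Valentina's €1,512,000 share passes to Valentina's issue.
Zubin's share (€1,512,000) is divided into 2 shares of €756,000: Paloma and Hanna each take €756,000.
Bertrand's share (€1,512,000) is divided into 4 shares of €378,000: Cormac, Orsolya, Quilla, and Rangi each take €378,000.
Valentina's share (€1,512,000) is divided into 3 shares of €504,000: Henrik, Xander, and Dayo each take €504,000.

Ursula: €1,512,000; Paloma: €756,000; Hanna: €756,000; Ronan: €1,512,000; Cormac: €378,000; Orsolya: €378,000; Quilla: €378,000; Rangi: €378,000; Henrik: €504,000; Xander: €504,000; Dayo: €504,000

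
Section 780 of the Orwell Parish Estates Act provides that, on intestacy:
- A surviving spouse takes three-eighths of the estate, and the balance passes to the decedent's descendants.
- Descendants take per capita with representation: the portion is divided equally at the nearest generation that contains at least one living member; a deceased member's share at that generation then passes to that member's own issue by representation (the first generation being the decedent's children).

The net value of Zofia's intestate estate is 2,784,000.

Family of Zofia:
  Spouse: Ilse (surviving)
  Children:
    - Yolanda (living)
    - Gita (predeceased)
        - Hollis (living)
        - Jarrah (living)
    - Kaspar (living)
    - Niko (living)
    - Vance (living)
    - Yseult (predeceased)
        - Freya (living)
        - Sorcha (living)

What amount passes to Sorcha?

Sorcha receives 145,000.

Ilse takes three-eighths of 2,784,000 = 1,044,000. The remaining 1,740,000 passes to the descendants.
The descendants' portion (1,740,000) is divided into 6 shares of 290,000: Yolanda, Kaspar, Niko, and Vance each take 290,000; Gita's 290,000 share passes to Gita's issue; Yseult's 290,000 share passes to Yseult's issue.
Gita's share (290,000) is divided into 2 shares of 145,000: Hollis and Jarrah each take 145,000.
Yseult's share (290,000) is divided into 2 shares of 145,000: Freya and Sorcha each take 145,000.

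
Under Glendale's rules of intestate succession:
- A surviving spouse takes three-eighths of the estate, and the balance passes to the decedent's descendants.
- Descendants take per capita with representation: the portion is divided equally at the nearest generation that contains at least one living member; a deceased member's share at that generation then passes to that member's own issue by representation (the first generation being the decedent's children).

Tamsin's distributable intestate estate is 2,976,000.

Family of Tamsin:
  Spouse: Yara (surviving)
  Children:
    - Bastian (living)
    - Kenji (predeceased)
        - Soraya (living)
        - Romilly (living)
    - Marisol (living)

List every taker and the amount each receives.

Yara takes three-eighths of 2,976,000 = 1,116,000. The remaining 1,860,000 passes to the descendants.
The descendants' portion (1,860,000) is divided into 3 shares of 620,000: Bastian and Marisol each take 620,000; Kenji's 620,000 share passes to Kenji's issue.
Kenji's share (620,000) is divided into 2 shares of 310,000: Soraya and Romilly each take 310,000.

Yara: 1,116,000; Bastian: 620,000; Soraya: 310,000; Romilly: 310,000; Marisol: 620,000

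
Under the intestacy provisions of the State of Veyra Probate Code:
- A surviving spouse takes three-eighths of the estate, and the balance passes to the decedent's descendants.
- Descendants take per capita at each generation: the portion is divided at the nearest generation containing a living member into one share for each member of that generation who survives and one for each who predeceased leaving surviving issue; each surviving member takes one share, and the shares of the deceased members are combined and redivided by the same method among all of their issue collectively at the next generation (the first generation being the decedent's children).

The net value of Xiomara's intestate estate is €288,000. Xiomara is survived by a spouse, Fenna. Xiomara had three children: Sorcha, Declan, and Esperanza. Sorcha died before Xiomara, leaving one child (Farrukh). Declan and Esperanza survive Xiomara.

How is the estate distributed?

Fenna takes three-eighths of €288,000 = €108,000. The remaining €180,000 passes to the descendants.
The descendants' portion (€180,000) is divided at the children's generation into 3 shares of €60,000. Declan and Esperanza each take €60,000. The remaining share for the deceased Sorcha (€60,000) is carried to the next generation.
That pool (€60,000) passes entirely to Farrukh, the sole taker at the grandchildren's generation.

Fenna: €108,000; Farrukh: €60,000; Declan: €60,000; Esperanza: €60,000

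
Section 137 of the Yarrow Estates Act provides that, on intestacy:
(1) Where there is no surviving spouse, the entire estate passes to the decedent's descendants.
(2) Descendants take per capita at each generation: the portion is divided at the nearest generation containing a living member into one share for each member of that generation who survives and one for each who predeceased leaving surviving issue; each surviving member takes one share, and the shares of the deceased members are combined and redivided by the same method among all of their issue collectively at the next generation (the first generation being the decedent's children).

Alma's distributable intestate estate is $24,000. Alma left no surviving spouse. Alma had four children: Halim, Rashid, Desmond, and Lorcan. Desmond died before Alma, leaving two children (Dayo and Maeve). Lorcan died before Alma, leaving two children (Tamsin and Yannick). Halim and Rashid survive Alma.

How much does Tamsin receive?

Tamsin receives $3,000.

The entire $24,000 passes to the descendants.
That amount ($24,000) is divided at the children's generation into 4 shares of $6,000. Halim and Rashid each take $6,000. The 2 shares of the deceased (Desmond and Lorcan) are combined into a pool of $12,000.
That pool ($12,000) is divided at the grandchildren's generation equally among Dayo, Maeve, Tamsin, and Yannick: $3,000 each.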